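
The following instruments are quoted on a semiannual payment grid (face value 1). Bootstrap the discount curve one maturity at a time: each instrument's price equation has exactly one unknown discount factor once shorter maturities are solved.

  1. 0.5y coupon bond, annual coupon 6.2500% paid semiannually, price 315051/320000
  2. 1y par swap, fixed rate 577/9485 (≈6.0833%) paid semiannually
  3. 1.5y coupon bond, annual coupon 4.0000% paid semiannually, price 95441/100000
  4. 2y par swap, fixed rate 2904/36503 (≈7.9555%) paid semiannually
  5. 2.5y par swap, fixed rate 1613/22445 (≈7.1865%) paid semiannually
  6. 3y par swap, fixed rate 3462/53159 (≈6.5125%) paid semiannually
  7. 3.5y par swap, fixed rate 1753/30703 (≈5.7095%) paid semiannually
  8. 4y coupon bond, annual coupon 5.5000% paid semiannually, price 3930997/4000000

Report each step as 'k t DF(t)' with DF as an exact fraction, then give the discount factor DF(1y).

step 1 [0.5y] bond c/2=1/32: DF=(315051/320000 − 1/32·(0))/(1+1/32) = 9547/10000 ≈ 0.954700
step 2 [1y] swap r/2=577/18970: DF=(1 − 577/18970·(0.954700))/(1+577/18970) = 9423/10000 ≈ 0.942300
step 3 [1.5y] bond c/2=1/50: DF=(95441/100000 − 1/50·(0.954700+0.942300))/(1+1/50) = 1797/2000 ≈ 0.898500
step 4 [2y] swap r/2=1452/36503: DF=(1 − 1452/36503·(0.954700+0.942300+0.898500))/(1+1452/36503) = 2137/2500 ≈ 0.854800
step 5 [2.5y] swap r/2=1613/44890: DF=(1 − 1613/44890·(0.954700+0.942300+0.898500+0.854800))/(1+1613/44890) = 8387/10000 ≈ 0.838700
step 6 [3y] swap r/2=1731/53159: DF=(1 − 1731/53159·(0.954700+0.942300+0.898500+0.854800+0.838700))/(1+1731/53159) = 8269/10000 ≈ 0.826900
step 7 [3.5y] swap r/2=1753/61406: DF=(1 − 1753/61406·(0.954700+0.942300+0.898500+0.854800+0.838700+0.826900))/(1+1753/61406) = 8247/10000 ≈ 0.824700
step 8 [4y] bond c/2=11/400: DF=(3930997/4000000 − 11/400·(0.954700+0.942300+0.898500+0.854800+0.838700+0.826900+0.824700))/(1+11/400) = 7921/10000 ≈ 0.792100

1 1/2 9547/10000
2 1 9423/10000
3 3/2 1797/2000
4 2 2137/2500
5 5/2 8387/10000
6 3 8269/10000
7 7/2 8247/10000
8 4 7921/10000
DF(1y) = 9423/10000 ≈ 0.942300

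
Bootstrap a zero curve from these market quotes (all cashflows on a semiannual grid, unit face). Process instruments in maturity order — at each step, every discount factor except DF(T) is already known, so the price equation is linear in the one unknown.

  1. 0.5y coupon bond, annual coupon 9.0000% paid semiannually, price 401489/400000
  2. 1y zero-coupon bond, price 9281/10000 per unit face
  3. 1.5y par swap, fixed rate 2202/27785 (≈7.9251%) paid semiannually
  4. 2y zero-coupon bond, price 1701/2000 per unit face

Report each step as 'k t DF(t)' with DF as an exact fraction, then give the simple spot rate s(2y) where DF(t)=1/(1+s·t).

step 1 [0.5y] bond c/2=9/200: DF=(401489/400000 − 9/200·(0))/(1+9/200) = 1921/2000 ≈ 0.960500
step 2 [1y] zero: DF = P = 9281/10000 ≈ 0.928100
step 3 [1.5y] swap r/2=1101/27785: DF=(1 − 1101/27785·(0.960500+0.928100))/(1+1101/27785) = 8899/10000 ≈ 0.889900
step 4 [2y] zero: DF = P = 1701/2000 ≈ 0.850500

1 1/2 1921/2000
2 1 9281/10000
3 3/2 8899/10000
4 2 1701/2000
s(2y) = (1/(1701/2000) − 1)/(2) = 299/3402 ≈ 8.7889%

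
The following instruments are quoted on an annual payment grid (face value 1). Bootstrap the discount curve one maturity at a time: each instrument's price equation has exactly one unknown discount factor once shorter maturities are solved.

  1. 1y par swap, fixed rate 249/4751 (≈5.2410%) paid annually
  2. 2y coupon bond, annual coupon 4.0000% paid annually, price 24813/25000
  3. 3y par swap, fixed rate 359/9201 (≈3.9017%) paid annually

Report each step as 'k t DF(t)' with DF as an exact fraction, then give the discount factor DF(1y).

1 1 4751/5000
2 2 4589/5000
3 3 8923/10000
DF(1y) = 4751/5000 ≈ 0.950200

step 1 [1y] swap r/1=249/4751: DF=(1 − 249/4751·(0))/(1+249/4751) = 4751/5000 ≈ 0.950200
step 2 [2y] bond c/1=1/25: DF=(24813/25000 − 1/25·(0.950200))/(1+1/25) = 4589/5000 ≈ 0.917800
step 3 [3y] swap r/1=359/9201: DF=(1 − 359/9201·(0.950200+0.917800))/(1+359/9201) = 8923/10000 ≈ 0.892300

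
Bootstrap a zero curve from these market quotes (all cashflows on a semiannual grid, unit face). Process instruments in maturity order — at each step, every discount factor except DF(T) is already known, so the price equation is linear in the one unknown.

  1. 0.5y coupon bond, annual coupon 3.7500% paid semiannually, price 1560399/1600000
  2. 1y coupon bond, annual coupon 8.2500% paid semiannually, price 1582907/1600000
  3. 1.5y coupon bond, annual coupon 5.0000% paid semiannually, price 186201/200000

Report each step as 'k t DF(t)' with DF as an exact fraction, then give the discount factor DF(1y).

step 1 [0.5y] bond c/2=3/160: DF=(1560399/1600000 − 3/160·(0))/(1+3/160) = 9573/10000 ≈ 0.957300
step 2 [1y] bond c/2=33/800: DF=(1582907/1600000 − 33/800·(0.957300))/(1+33/800) = 4561/5000 ≈ 0.912200
step 3 [1.5y] bond c/2=1/40: DF=(186201/200000 − 1/40·(0.957300+0.912200))/(1+1/40) = 8627/10000 ≈ 0.862700

1 1/2 9573/10000
2 1 4561/5000
3 3/2 8627/10000
DF(1y) = 4561/5000 ≈ 0.912200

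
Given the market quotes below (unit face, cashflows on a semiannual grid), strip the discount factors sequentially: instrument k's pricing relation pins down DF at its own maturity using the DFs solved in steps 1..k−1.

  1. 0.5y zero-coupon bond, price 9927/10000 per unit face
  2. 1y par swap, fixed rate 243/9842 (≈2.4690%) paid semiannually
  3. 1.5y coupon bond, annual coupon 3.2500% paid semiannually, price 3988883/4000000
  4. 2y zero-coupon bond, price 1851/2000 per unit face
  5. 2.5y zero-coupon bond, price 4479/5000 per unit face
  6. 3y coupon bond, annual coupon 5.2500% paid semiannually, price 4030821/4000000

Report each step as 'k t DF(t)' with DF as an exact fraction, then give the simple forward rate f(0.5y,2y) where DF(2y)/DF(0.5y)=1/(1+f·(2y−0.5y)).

1 1/2 9927/10000
2 1 9757/10000
3 3/2 4749/5000
4 2 1851/2000
5 5/2 4479/5000
6 3 8607/10000
f(0.5y,2y) = ((9927/10000)/(1851/2000) − 1)/(3/2) = 448/9255 ≈ 4.8406%

step 1 [0.5y] zero: DF = P = 9927/10000 ≈ 0.992700
step 2 [1y] swap r/2=243/19684: DF=(1 − 243/19684·(0.992700))/(1+243/19684) = 9757/10000 ≈ 0.975700
step 3 [1.5y] bond c/2=13/800: DF=(3988883/4000000 − 13/800·(0.992700+0.975700))/(1+13/800) = 4749/5000 ≈ 0.949800
step 4 [2y] zero: DF = P = 1851/2000 ≈ 0.925500
step 5 [2.5y] zero: DF = P = 4479/5000 ≈ 0.895800
step 6 [3y] bond c/2=21/800: DF=(4030821/4000000 − 21/800·(0.992700+0.975700+0.949800+0.925500+0.895800))/(1+21/800) = 8607/10000 ≈ 0.860700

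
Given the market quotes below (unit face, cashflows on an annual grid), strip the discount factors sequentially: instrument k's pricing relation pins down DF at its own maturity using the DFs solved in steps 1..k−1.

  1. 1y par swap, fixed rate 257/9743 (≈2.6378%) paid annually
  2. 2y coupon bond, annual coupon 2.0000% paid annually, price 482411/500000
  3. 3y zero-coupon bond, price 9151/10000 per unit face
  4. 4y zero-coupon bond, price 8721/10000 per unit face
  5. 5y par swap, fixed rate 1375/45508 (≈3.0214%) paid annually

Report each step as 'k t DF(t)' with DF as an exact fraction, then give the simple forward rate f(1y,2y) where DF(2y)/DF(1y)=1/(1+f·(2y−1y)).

1 1 9743/10000
2 2 2317/2500
3 3 9151/10000
4 4 8721/10000
5 5 69/80
f(1y,2y) = ((9743/10000)/(2317/2500) − 1)/(1) = 475/9268 ≈ 5.1252%

step 1 [1y] swap r/1=257/9743: DF=(1 − 257/9743·(0))/(1+257/9743) = 9743/10000 ≈ 0.974300
step 2 [2y] bond c/1=1/50: DF=(482411/500000 − 1/50·(0.974300))/(1+1/50) = 2317/2500 ≈ 0.926800
step 3 [3y] zero: DF = P = 9151/10000 ≈ 0.915100
step 4 [4y] zero: DF = P = 8721/10000 ≈ 0.872100
step 5 [5y] swap r/1=1375/45508: DF=(1 − 1375/45508·(0.974300+0.926800+0.915100+0.872100))/(1+1375/45508) = 69/80 ≈ 0.862500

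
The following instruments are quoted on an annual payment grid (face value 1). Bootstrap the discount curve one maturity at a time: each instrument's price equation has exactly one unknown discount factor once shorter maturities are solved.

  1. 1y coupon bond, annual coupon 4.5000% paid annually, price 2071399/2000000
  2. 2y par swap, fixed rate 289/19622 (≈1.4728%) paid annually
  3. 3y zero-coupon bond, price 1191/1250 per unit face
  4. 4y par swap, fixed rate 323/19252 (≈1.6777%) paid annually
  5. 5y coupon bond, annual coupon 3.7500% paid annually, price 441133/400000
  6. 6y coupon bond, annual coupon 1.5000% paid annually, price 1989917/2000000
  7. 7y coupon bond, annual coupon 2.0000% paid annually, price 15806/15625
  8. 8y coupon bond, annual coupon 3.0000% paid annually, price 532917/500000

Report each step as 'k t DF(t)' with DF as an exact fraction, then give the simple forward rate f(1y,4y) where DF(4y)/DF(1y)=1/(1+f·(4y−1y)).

1 1 9911/10000
2 2 9711/10000
3 3 1191/1250
4 4 4677/5000
5 5 4619/5000
6 6 9097/10000
7 7 8803/10000
8 8 2109/2500
f(1y,4y) = ((9911/10000)/(4677/5000) − 1)/(3) = 557/28062 ≈ 1.9849%

step 1 [1y] bond c/1=9/200: DF=(2071399/2000000 − 9/200·(0))/(1+9/200) = 9911/10000 ≈ 0.991100
step 2 [2y] swap r/1=289/19622: DF=(1 − 289/19622·(0.991100))/(1+289/19622) = 9711/10000 ≈ 0.971100
step 3 [3y] zero: DF = P = 1191/1250 ≈ 0.952800
step 4 [4y] swap r/1=323/19252: DF=(1 − 323/19252·(0.991100+0.971100+0.952800))/(1+323/19252) = 4677/5000 ≈ 0.935400
step 5 [5y] bond c/1=3/80: DF=(441133/400000 − 3/80·(0.991100+0.971100+0.952800+0.935400))/(1+3/80) = 4619/5000 ≈ 0.923800
step 6 [6y] bond c/1=3/200: DF=(1989917/2000000 − 3/200·(0.991100+0.971100+0.952800+0.935400+0.923800))/(1+3/200) = 9097/10000 ≈ 0.909700
step 7 [7y] bond c/1=1/50: DF=(15806/15625 − 1/50·(0.991100+0.971100+0.952800+0.935400+0.923800+0.909700))/(1+1/50) = 8803/10000 ≈ 0.880300
step 8 [8y] bond c/1=3/100: DF=(532917/500000 − 3/100·(0.991100+0.971100+0.952800+0.935400+0.923800+0.909700+0.880300))/(1+3/100) = 2109/2500 ≈ 0.843600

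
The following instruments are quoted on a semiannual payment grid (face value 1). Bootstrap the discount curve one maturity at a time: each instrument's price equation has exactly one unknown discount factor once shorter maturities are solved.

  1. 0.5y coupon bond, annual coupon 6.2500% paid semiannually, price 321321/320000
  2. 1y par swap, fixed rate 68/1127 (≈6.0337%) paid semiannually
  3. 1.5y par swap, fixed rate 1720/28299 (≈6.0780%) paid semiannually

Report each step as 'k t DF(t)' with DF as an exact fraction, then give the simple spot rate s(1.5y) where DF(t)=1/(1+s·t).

1 1/2 9737/10000
2 1 4711/5000
3 3/2 457/500
s(1.5y) = (1/(457/500) − 1)/(3/2) = 86/1371 ≈ 6.2728%

step 1 [0.5y] bond c/2=1/32: DF=(321321/320000 − 1/32·(0))/(1+1/32) = 9737/10000 ≈ 0.973700
step 2 [1y] swap r/2=34/1127: DF=(1 − 34/1127·(0.973700))/(1+34/1127) = 4711/5000 ≈ 0.942200
step 3 [1.5y] swap r/2=860/28299: DF=(1 − 860/28299·(0.973700+0.942200))/(1+860/28299) = 457/500 ≈ 0.914000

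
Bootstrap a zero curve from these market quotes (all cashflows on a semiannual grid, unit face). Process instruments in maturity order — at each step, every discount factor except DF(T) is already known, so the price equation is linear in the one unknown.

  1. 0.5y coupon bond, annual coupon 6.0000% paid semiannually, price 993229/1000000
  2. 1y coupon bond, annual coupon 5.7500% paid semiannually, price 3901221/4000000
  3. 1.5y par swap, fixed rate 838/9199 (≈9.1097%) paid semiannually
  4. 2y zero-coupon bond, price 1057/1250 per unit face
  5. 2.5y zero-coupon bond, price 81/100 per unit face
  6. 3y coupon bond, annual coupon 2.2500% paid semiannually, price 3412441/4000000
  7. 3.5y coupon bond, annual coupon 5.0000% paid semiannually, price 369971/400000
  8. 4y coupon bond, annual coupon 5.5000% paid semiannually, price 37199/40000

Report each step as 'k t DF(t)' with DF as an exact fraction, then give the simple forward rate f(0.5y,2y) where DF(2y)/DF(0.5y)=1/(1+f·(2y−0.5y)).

step 1 [0.5y] bond c/2=3/100: DF=(993229/1000000 − 3/100·(0))/(1+3/100) = 9643/10000 ≈ 0.964300
step 2 [1y] bond c/2=23/800: DF=(3901221/4000000 − 23/800·(0.964300))/(1+23/800) = 9211/10000 ≈ 0.921100
step 3 [1.5y] swap r/2=419/9199: DF=(1 − 419/9199·(0.964300+0.921100))/(1+419/9199) = 8743/10000 ≈ 0.874300
step 4 [2y] zero: DF = P = 1057/1250 ≈ 0.845600
step 5 [2.5y] zero: DF = P = 81/100 ≈ 0.810000
step 6 [3y] bond c/2=9/800: DF=(3412441/4000000 − 9/800·(0.964300+0.921100+0.874300+0.845600+0.810000))/(1+9/800) = 1589/2000 ≈ 0.794500
step 7 [3.5y] bond c/2=1/40: DF=(369971/400000 − 1/40·(0.964300+0.921100+0.874300+0.845600+0.810000+0.794500))/(1+1/40) = 7753/10000 ≈ 0.775300
step 8 [4y] bond c/2=11/400: DF=(37199/40000 − 11/400·(0.964300+0.921100+0.874300+0.845600+0.810000+0.794500+0.775300))/(1+11/400) = 7449/10000 ≈ 0.744900

1 1/2 9643/10000
2 1 9211/10000
3 3/2 8743/10000
4 2 1057/1250
5 5/2 81/100
6 3 1589/2000
7 7/2 7753/10000
8 4 7449/10000
f(0.5y,2y) = ((9643/10000)/(1057/1250) − 1)/(3/2) = 1187/12684 ≈ 9.3582%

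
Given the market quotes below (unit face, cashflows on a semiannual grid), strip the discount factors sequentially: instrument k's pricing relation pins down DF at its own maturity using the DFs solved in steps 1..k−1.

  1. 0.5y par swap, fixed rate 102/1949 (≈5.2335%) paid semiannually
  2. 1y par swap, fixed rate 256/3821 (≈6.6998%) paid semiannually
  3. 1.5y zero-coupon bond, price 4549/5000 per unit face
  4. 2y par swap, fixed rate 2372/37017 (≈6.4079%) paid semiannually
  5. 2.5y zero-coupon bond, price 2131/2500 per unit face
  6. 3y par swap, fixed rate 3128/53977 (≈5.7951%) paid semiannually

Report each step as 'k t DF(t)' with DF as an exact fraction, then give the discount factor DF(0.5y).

step 1 [0.5y] swap r/2=51/1949: DF=(1 − 51/1949·(0))/(1+51/1949) = 1949/2000 ≈ 0.974500
step 2 [1y] swap r/2=128/3821: DF=(1 − 128/3821·(0.974500))/(1+128/3821) = 117/125 ≈ 0.936000
step 3 [1.5y] zero: DF = P = 4549/5000 ≈ 0.909800
step 4 [2y] swap r/2=1186/37017: DF=(1 − 1186/37017·(0.974500+0.936000+0.909800))/(1+1186/37017) = 4407/5000 ≈ 0.881400
step 5 [2.5y] zero: DF = P = 2131/2500 ≈ 0.852400
step 6 [3y] swap r/2=1564/53977: DF=(1 − 1564/53977·(0.974500+0.936000+0.909800+0.881400+0.852400))/(1+1564/53977) = 2109/2500 ≈ 0.843600

1 1/2 1949/2000
2 1 117/125
3 3/2 4549/5000
4 2 4407/5000
5 5/2 2131/2500
6 3 2109/2500
DF(0.5y) = 1949/2000 ≈ 0.974500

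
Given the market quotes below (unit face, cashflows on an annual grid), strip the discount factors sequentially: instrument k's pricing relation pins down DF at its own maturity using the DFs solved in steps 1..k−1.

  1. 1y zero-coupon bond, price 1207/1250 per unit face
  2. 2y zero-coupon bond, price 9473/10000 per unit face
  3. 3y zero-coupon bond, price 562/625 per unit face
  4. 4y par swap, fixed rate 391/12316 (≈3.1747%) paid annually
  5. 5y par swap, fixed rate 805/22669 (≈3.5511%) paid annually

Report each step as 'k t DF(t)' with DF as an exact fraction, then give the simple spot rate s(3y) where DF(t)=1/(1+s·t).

step 1 [1y] zero: DF = P = 1207/1250 ≈ 0.965600
step 2 [2y] zero: DF = P = 9473/10000 ≈ 0.947300
step 3 [3y] zero: DF = P = 562/625 ≈ 0.899200
step 4 [4y] swap r/1=391/12316: DF=(1 − 391/12316·(0.965600+0.947300+0.899200))/(1+391/12316) = 8827/10000 ≈ 0.882700
step 5 [5y] swap r/1=805/22669: DF=(1 − 805/22669·(0.965600+0.947300+0.899200+0.882700))/(1+805/22669) = 839/1000 ≈ 0.839000

1 1 1207/1250
2 2 9473/10000
3 3 562/625
4 4 8827/10000
5 5 839/1000
s(3y) = (1/(562/625) − 1)/(3) = 21/562 ≈ 3.7367%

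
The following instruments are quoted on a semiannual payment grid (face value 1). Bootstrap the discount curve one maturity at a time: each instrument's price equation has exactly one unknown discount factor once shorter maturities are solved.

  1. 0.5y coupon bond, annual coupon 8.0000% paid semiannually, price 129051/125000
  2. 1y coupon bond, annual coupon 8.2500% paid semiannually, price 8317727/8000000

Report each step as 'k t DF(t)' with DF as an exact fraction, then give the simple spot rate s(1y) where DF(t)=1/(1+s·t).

1 1/2 9927/10000
2 1 1199/1250
s(1y) = (1/(1199/1250) − 1)/(1) = 51/1199 ≈ 4.2535%

step 1 [0.5y] bond c/2=1/25: DF=(129051/125000 − 1/25·(0))/(1+1/25) = 9927/10000 ≈ 0.992700
step 2 [1y] bond c/2=33/800: DF=(8317727/8000000 − 33/800·(0.992700))/(1+33/800) = 1199/1250 ≈ 0.959200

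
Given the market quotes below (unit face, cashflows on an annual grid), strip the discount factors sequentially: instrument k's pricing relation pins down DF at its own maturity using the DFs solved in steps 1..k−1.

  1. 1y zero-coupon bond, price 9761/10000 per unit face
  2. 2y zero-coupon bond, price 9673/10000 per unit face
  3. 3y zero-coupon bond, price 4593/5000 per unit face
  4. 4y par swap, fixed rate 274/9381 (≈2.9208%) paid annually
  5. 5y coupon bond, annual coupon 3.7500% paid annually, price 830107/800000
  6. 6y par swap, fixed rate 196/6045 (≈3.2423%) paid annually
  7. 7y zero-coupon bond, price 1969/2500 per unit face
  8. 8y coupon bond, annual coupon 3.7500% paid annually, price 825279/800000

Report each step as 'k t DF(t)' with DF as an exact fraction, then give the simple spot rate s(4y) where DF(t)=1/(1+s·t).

1 1 9761/10000
2 2 9673/10000
3 3 4593/5000
4 4 1113/1250
5 5 1729/2000
6 6 2059/2500
7 7 1969/2500
8 8 1923/2500
s(4y) = (1/(1113/1250) − 1)/(4) = 137/4452 ≈ 3.0773%

step 1 [1y] zero: DF = P = 9761/10000 ≈ 0.976100
step 2 [2y] zero: DF = P = 9673/10000 ≈ 0.967300
step 3 [3y] zero: DF = P = 4593/5000 ≈ 0.918600
step 4 [4y] swap r/1=274/9381: DF=(1 − 274/9381·(0.976100+0.967300+0.918600))/(1+274/9381) = 1113/1250 ≈ 0.890400
step 5 [5y] bond c/1=3/80: DF=(830107/800000 − 3/80·(0.976100+0.967300+0.918600+0.890400))/(1+3/80) = 1729/2000 ≈ 0.864500
step 6 [6y] swap r/1=196/6045: DF=(1 − 196/6045·(0.976100+0.967300+0.918600+0.890400+0.864500))/(1+196/6045) = 2059/2500 ≈ 0.823600
step 7 [7y] zero: DF = P = 1969/2500 ≈ 0.787600
step 8 [8y] bond c/1=3/80: DF=(825279/800000 − 3/80·(0.976100+0.967300+0.918600+0.890400+0.864500+0.823600+0.787600))/(1+3/80) = 1923/2500 ≈ 0.769200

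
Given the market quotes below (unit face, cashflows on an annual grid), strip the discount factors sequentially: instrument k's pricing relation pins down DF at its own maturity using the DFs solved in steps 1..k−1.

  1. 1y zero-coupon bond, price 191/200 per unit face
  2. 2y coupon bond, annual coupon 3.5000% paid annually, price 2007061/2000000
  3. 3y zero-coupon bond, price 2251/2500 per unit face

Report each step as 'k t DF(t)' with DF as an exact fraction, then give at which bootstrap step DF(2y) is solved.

step 1 [1y] zero: DF = P = 191/200 ≈ 0.955000
step 2 [2y] bond c/1=7/200: DF=(2007061/2000000 − 7/200·(0.955000))/(1+7/200) = 9373/10000 ≈ 0.937300
step 3 [3y] zero: DF = P = 2251/2500 ≈ 0.900400

1 1 191/200
2 2 9373/10000
3 3 2251/2500
DF(2y) is solved at step 2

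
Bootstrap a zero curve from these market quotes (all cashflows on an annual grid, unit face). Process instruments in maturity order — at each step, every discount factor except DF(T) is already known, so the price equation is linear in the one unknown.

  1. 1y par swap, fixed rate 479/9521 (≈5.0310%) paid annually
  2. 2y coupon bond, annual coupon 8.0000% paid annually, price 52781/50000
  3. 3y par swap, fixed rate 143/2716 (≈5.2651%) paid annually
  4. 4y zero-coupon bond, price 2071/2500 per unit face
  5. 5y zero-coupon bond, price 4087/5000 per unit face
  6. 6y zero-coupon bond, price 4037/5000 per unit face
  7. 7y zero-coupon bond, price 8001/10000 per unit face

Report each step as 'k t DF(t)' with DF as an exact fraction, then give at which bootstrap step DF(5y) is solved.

step 1 [1y] swap r/1=479/9521: DF=(1 − 479/9521·(0))/(1+479/9521) = 9521/10000 ≈ 0.952100
step 2 [2y] bond c/1=2/25: DF=(52781/50000 − 2/25·(0.952100))/(1+2/25) = 9069/10000 ≈ 0.906900
step 3 [3y] swap r/1=143/2716: DF=(1 − 143/2716·(0.952100+0.906900))/(1+143/2716) = 857/1000 ≈ 0.857000
step 4 [4y] zero: DF = P = 2071/2500 ≈ 0.828400
step 5 [5y] zero: DF = P = 4087/5000 ≈ 0.817400
step 6 [6y] zero: DF = P = 4037/5000 ≈ 0.807400
step 7 [7y] zero: DF = P = 8001/10000 ≈ 0.800100

1 1 9521/10000
2 2 9069/10000
3 3 857/1000
4 4 2071/2500
5 5 4087/5000
6 6 4037/5000
7 7 8001/10000
DF(5y) is solved at step 5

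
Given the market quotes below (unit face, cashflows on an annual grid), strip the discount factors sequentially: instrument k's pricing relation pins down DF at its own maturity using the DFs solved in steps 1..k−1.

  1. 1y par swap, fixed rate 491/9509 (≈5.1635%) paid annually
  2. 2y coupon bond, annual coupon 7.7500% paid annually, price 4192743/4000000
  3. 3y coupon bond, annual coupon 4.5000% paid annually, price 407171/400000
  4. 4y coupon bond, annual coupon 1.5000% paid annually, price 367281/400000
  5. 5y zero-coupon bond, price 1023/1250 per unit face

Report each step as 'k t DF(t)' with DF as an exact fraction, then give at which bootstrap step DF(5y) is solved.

step 1 [1y] swap r/1=491/9509: DF=(1 − 491/9509·(0))/(1+491/9509) = 9509/10000 ≈ 0.950900
step 2 [2y] bond c/1=31/400: DF=(4192743/4000000 − 31/400·(0.950900))/(1+31/400) = 2261/2500 ≈ 0.904400
step 3 [3y] bond c/1=9/200: DF=(407171/400000 − 9/200·(0.950900+0.904400))/(1+9/200) = 4471/5000 ≈ 0.894200
step 4 [4y] bond c/1=3/200: DF=(367281/400000 − 3/200·(0.950900+0.904400+0.894200))/(1+3/200) = 108/125 ≈ 0.864000
step 5 [5y] zero: DF = P = 1023/1250 ≈ 0.818400

1 1 9509/10000
2 2 2261/2500
3 3 4471/5000
4 4 108/125
5 5 1023/1250
DF(5y) is solved at step 5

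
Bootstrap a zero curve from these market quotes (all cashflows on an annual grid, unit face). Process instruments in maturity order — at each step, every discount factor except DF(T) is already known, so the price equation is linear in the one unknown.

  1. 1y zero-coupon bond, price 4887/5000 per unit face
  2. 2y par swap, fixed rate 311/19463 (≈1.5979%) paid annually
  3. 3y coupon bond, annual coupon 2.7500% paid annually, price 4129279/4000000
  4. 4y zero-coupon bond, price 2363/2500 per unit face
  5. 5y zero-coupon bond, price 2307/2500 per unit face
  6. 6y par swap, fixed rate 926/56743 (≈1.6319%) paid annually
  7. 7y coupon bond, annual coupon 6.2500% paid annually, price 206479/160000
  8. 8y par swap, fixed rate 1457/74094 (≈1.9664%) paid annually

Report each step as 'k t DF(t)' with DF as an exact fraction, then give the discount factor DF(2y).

1 1 4887/5000
2 2 9689/10000
3 3 4763/5000
4 4 2363/2500
5 5 2307/2500
6 6 4537/5000
7 7 1101/1250
8 8 8543/10000
DF(2y) = 9689/10000 ≈ 0.968900

step 1 [1y] zero: DF = P = 4887/5000 ≈ 0.977400
step 2 [2y] swap r/1=311/19463: DF=(1 − 311/19463·(0.977400))/(1+311/19463) = 9689/10000 ≈ 0.968900
step 3 [3y] bond c/1=11/400: DF=(4129279/4000000 − 11/400·(0.977400+0.968900))/(1+11/400) = 4763/5000 ≈ 0.952600
step 4 [4y] zero: DF = P = 2363/2500 ≈ 0.945200
step 5 [5y] zero: DF = P = 2307/2500 ≈ 0.922800
step 6 [6y] swap r/1=926/56743: DF=(1 − 926/56743·(0.977400+0.968900+0.952600+0.945200+0.922800))/(1+926/56743) = 4537/5000 ≈ 0.907400
step 7 [7y] bond c/1=1/16: DF=(206479/160000 − 1/16·(0.977400+0.968900+0.952600+0.945200+0.922800+0.907400))/(1+1/16) = 1101/1250 ≈ 0.880800
step 8 [8y] swap r/1=1457/74094: DF=(1 − 1457/74094·(0.977400+0.968900+0.952600+0.945200+0.922800+0.907400+0.880800))/(1+1457/74094) = 8543/10000 ≈ 0.854300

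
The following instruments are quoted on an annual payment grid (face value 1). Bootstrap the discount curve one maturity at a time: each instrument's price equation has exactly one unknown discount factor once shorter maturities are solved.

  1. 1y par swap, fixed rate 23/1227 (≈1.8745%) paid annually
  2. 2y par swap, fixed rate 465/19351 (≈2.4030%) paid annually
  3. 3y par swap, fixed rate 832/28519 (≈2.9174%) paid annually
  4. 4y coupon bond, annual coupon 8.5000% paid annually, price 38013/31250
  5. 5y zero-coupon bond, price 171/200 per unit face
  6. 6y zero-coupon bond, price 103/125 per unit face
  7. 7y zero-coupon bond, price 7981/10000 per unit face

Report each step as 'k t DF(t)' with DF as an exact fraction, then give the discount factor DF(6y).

1 1 1227/1250
2 2 1907/2000
3 3 573/625
4 4 8977/10000
5 5 171/200
6 6 103/125
7 7 7981/10000
DF(6y) = 103/125 ≈ 0.824000

step 1 [1y] swap r/1=23/1227: DF=(1 − 23/1227·(0))/(1+23/1227) = 1227/1250 ≈ 0.981600
step 2 [2y] swap r/1=465/19351: DF=(1 − 465/19351·(0.981600))/(1+465/19351) = 1907/2000 ≈ 0.953500
step 3 [3y] swap r/1=832/28519: DF=(1 − 832/28519·(0.981600+0.953500))/(1+832/28519) = 573/625 ≈ 0.916800
step 4 [4y] bond c/1=17/200: DF=(38013/31250 − 17/200·(0.981600+0.953500+0.916800))/(1+17/200) = 8977/10000 ≈ 0.897700
step 5 [5y] zero: DF = P = 171/200 ≈ 0.855000
step 6 [6y] zero: DF = P = 103/125 ≈ 0.824000
step 7 [7y] zero: DF = P = 7981/10000 ≈ 0.798100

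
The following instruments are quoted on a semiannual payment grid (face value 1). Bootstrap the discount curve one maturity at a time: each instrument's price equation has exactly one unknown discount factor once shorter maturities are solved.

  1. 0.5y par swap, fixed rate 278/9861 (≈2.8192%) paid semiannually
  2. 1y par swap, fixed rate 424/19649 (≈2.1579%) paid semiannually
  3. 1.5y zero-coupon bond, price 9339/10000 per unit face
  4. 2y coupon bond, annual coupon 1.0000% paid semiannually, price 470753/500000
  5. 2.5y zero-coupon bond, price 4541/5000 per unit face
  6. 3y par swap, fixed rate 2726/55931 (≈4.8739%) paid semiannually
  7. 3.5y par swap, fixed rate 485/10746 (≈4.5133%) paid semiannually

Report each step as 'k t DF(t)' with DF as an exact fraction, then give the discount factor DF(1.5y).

step 1 [0.5y] swap r/2=139/9861: DF=(1 − 139/9861·(0))/(1+139/9861) = 9861/10000 ≈ 0.986100
step 2 [1y] swap r/2=212/19649: DF=(1 − 212/19649·(0.986100))/(1+212/19649) = 2447/2500 ≈ 0.978800
step 3 [1.5y] zero: DF = P = 9339/10000 ≈ 0.933900
step 4 [2y] bond c/2=1/200: DF=(470753/500000 − 1/200·(0.986100+0.978800+0.933900))/(1+1/200) = 1153/1250 ≈ 0.922400
step 5 [2.5y] zero: DF = P = 4541/5000 ≈ 0.908200
step 6 [3y] swap r/2=1363/55931: DF=(1 − 1363/55931·(0.986100+0.978800+0.933900+0.922400+0.908200))/(1+1363/55931) = 8637/10000 ≈ 0.863700
step 7 [3.5y] swap r/2=485/21492: DF=(1 − 485/21492·(0.986100+0.978800+0.933900+0.922400+0.908200+0.863700))/(1+485/21492) = 1709/2000 ≈ 0.854500

1 1/2 9861/10000
2 1 2447/2500
3 3/2 9339/10000
4 2 1153/1250
5 5/2 4541/5000
6 3 8637/10000
7 7/2 1709/2000
DF(1.5y) = 9339/10000 ≈ 0.933900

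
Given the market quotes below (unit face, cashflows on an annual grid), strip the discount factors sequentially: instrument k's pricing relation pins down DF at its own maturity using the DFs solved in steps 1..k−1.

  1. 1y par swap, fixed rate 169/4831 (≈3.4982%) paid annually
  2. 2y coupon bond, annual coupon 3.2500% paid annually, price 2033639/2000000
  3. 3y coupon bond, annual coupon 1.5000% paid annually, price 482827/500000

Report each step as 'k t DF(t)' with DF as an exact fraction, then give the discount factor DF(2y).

step 1 [1y] swap r/1=169/4831: DF=(1 − 169/4831·(0))/(1+169/4831) = 4831/5000 ≈ 0.966200
step 2 [2y] bond c/1=13/400: DF=(2033639/2000000 − 13/400·(0.966200))/(1+13/400) = 1193/1250 ≈ 0.954400
step 3 [3y] bond c/1=3/200: DF=(482827/500000 − 3/200·(0.966200+0.954400))/(1+3/200) = 923/1000 ≈ 0.923000

1 1 4831/5000
2 2 1193/1250
3 3 923/1000
DF(2y) = 1193/1250 ≈ 0.954400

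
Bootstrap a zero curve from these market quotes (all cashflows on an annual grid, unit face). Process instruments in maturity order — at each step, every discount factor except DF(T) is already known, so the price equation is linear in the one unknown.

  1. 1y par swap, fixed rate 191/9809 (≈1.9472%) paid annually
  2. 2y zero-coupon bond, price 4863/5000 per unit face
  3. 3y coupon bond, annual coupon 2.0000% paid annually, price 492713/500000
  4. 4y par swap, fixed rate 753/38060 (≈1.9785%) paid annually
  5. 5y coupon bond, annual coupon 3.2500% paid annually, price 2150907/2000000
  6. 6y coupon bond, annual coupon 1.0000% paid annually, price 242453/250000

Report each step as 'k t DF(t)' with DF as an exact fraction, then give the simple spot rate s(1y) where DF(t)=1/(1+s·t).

1 1 9809/10000
2 2 4863/5000
3 3 4639/5000
4 4 9247/10000
5 5 4609/5000
6 6 4567/5000
s(1y) = (1/(9809/10000) − 1)/(1) = 191/9809 ≈ 1.9472%

step 1 [1y] swap r/1=191/9809: DF=(1 − 191/9809·(0))/(1+191/9809) = 9809/10000 ≈ 0.980900
step 2 [2y] zero: DF = P = 4863/5000 ≈ 0.972600
step 3 [3y] bond c/1=1/50: DF=(492713/500000 − 1/50·(0.980900+0.972600))/(1+1/50) = 4639/5000 ≈ 0.927800
step 4 [4y] swap r/1=753/38060: DF=(1 − 753/38060·(0.980900+0.972600+0.927800))/(1+753/38060) = 9247/10000 ≈ 0.924700
step 5 [5y] bond c/1=13/400: DF=(2150907/2000000 − 13/400·(0.980900+0.972600+0.927800+0.924700))/(1+13/400) = 4609/5000 ≈ 0.921800
step 6 [6y] bond c/1=1/100: DF=(242453/250000 − 1/100·(0.980900+0.972600+0.927800+0.924700+0.921800))/(1+1/100) = 4567/5000 ≈ 0.913400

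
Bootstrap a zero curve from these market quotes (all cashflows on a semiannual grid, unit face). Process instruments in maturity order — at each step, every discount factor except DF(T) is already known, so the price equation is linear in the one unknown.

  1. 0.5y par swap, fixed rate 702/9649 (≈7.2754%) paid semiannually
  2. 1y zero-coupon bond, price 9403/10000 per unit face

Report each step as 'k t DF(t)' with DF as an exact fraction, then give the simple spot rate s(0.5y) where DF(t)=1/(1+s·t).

1 1/2 9649/10000
2 1 9403/10000
s(0.5y) = (1/(9649/10000) − 1)/(1/2) = 702/9649 ≈ 7.2754%

step 1 [0.5y] swap r/2=351/9649: DF=(1 − 351/9649·(0))/(1+351/9649) = 9649/10000 ≈ 0.964900
step 2 [1y] zero: DF = P = 9403/10000 ≈ 0.940300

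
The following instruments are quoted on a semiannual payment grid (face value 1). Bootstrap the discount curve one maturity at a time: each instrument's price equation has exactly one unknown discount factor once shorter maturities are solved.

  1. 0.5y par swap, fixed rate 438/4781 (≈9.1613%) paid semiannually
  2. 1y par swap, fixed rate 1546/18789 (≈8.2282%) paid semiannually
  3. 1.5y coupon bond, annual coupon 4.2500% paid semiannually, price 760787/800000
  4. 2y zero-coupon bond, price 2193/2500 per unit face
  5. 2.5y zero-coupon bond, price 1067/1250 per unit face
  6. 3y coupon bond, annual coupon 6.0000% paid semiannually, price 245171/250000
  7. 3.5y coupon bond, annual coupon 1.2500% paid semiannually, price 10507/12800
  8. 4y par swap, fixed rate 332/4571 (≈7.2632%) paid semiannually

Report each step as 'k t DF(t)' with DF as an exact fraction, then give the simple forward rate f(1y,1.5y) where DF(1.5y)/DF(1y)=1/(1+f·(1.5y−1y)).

step 1 [0.5y] swap r/2=219/4781: DF=(1 − 219/4781·(0))/(1+219/4781) = 4781/5000 ≈ 0.956200
step 2 [1y] swap r/2=773/18789: DF=(1 − 773/18789·(0.956200))/(1+773/18789) = 9227/10000 ≈ 0.922700
step 3 [1.5y] bond c/2=17/800: DF=(760787/800000 − 17/800·(0.956200+0.922700))/(1+17/800) = 8921/10000 ≈ 0.892100
step 4 [2y] zero: DF = P = 2193/2500 ≈ 0.877200
step 5 [2.5y] zero: DF = P = 1067/1250 ≈ 0.853600
step 6 [3y] bond c/2=3/100: DF=(245171/250000 − 3/100·(0.956200+0.922700+0.892100+0.877200+0.853600))/(1+3/100) = 821/1000 ≈ 0.821000
step 7 [3.5y] bond c/2=1/160: DF=(10507/12800 − 1/160·(0.956200+0.922700+0.892100+0.877200+0.853600+0.821000))/(1+1/160) = 7827/10000 ≈ 0.782700
step 8 [4y] swap r/2=166/4571: DF=(1 − 166/4571·(0.956200+0.922700+0.892100+0.877200+0.853600+0.821000+0.782700))/(1+166/4571) = 751/1000 ≈ 0.751000

1 1/2 4781/5000
2 1 9227/10000
3 3/2 8921/10000
4 2 2193/2500
5 5/2 1067/1250
6 3 821/1000
7 7/2 7827/10000
8 4 751/1000
f(1y,1.5y) = ((9227/10000)/(8921/10000) − 1)/(1/2) = 612/8921 ≈ 6.8602%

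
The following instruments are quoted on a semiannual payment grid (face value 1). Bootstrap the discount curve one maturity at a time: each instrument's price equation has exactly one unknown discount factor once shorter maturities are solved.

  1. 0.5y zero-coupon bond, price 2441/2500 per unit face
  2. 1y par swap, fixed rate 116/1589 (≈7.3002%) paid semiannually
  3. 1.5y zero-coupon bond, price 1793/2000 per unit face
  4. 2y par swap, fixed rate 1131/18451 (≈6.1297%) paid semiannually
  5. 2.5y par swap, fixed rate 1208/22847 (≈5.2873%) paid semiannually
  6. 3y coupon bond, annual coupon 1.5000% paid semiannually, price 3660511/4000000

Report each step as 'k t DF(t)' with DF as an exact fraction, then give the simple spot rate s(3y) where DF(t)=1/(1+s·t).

step 1 [0.5y] zero: DF = P = 2441/2500 ≈ 0.976400
step 2 [1y] swap r/2=58/1589: DF=(1 − 58/1589·(0.976400))/(1+58/1589) = 1163/1250 ≈ 0.930400
step 3 [1.5y] zero: DF = P = 1793/2000 ≈ 0.896500
step 4 [2y] swap r/2=1131/36902: DF=(1 − 1131/36902·(0.976400+0.930400+0.896500))/(1+1131/36902) = 8869/10000 ≈ 0.886900
step 5 [2.5y] swap r/2=604/22847: DF=(1 − 604/22847·(0.976400+0.930400+0.896500+0.886900))/(1+604/22847) = 1099/1250 ≈ 0.879200
step 6 [3y] bond c/2=3/400: DF=(3660511/4000000 − 3/400·(0.976400+0.930400+0.896500+0.886900+0.879200))/(1+3/400) = 8743/10000 ≈ 0.874300

1 1/2 2441/2500
2 1 1163/1250
3 3/2 1793/2000
4 2 8869/10000
5 5/2 1099/1250
6 3 8743/10000
s(3y) = (1/(8743/10000) − 1)/(3) = 419/8743 ≈ 4.7924%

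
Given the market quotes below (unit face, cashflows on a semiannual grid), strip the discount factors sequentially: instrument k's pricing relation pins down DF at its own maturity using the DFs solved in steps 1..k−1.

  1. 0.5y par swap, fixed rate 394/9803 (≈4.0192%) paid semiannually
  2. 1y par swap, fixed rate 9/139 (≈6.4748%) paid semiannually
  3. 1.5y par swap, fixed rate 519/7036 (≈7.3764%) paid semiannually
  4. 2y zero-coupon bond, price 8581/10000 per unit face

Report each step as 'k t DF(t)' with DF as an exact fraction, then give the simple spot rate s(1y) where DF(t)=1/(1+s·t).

1 1/2 9803/10000
2 1 9379/10000
3 3/2 4481/5000
4 2 8581/10000
s(1y) = (1/(9379/10000) − 1)/(1) = 621/9379 ≈ 6.6212%

step 1 [0.5y] swap r/2=197/9803: DF=(1 − 197/9803·(0))/(1+197/9803) = 9803/10000 ≈ 0.980300
step 2 [1y] swap r/2=9/278: DF=(1 − 9/278·(0.980300))/(1+9/278) = 9379/10000 ≈ 0.937900
step 3 [1.5y] swap r/2=519/14072: DF=(1 − 519/14072·(0.980300+0.937900))/(1+519/14072) = 4481/5000 ≈ 0.896200
step 4 [2y] zero: DF = P = 8581/10000 ≈ 0.858100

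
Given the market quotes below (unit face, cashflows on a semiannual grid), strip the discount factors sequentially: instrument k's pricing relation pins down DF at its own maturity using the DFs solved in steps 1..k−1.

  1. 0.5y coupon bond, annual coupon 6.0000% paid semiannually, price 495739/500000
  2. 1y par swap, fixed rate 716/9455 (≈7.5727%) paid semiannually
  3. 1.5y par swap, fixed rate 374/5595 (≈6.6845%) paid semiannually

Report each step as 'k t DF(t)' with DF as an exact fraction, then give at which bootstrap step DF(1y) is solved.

step 1 [0.5y] bond c/2=3/100: DF=(495739/500000 − 3/100·(0))/(1+3/100) = 4813/5000 ≈ 0.962600
step 2 [1y] swap r/2=358/9455: DF=(1 − 358/9455·(0.962600))/(1+358/9455) = 2321/2500 ≈ 0.928400
step 3 [1.5y] swap r/2=187/5595: DF=(1 − 187/5595·(0.962600+0.928400))/(1+187/5595) = 1813/2000 ≈ 0.906500

1 1/2 4813/5000
2 1 2321/2500
3 3/2 1813/2000
DF(1y) is solved at step 2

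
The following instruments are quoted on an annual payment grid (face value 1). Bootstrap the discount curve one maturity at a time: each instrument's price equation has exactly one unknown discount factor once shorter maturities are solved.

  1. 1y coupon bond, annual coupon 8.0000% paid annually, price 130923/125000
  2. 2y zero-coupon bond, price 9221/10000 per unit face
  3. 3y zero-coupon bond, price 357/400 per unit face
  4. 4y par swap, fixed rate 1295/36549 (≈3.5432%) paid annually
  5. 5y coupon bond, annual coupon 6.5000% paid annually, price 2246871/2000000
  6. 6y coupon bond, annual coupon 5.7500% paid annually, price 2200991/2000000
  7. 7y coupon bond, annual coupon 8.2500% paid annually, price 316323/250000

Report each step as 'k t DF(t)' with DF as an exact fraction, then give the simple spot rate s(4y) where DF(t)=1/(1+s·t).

1 1 4849/5000
2 2 9221/10000
3 3 357/400
4 4 1741/2000
5 5 4159/5000
6 6 7967/10000
7 7 3831/5000
s(4y) = (1/(1741/2000) − 1)/(4) = 259/6964 ≈ 3.7191%

step 1 [1y] bond c/1=2/25: DF=(130923/125000 − 2/25·(0))/(1+2/25) = 4849/5000 ≈ 0.969800
step 2 [2y] zero: DF = P = 9221/10000 ≈ 0.922100
step 3 [3y] zero: DF = P = 357/400 ≈ 0.892500
step 4 [4y] swap r/1=1295/36549: DF=(1 − 1295/36549·(0.969800+0.922100+0.892500))/(1+1295/36549) = 1741/2000 ≈ 0.870500
step 5 [5y] bond c/1=13/200: DF=(2246871/2000000 − 13/200·(0.969800+0.922100+0.892500+0.870500))/(1+13/200) = 4159/5000 ≈ 0.831800
step 6 [6y] bond c/1=23/400: DF=(2200991/2000000 − 23/400·(0.969800+0.922100+0.892500+0.870500+0.831800))/(1+23/400) = 7967/10000 ≈ 0.796700
step 7 [7y] bond c/1=33/400: DF=(316323/250000 − 33/400·(0.969800+0.922100+0.892500+0.870500+0.831800+0.796700))/(1+33/400) = 3831/5000 ≈ 0.766200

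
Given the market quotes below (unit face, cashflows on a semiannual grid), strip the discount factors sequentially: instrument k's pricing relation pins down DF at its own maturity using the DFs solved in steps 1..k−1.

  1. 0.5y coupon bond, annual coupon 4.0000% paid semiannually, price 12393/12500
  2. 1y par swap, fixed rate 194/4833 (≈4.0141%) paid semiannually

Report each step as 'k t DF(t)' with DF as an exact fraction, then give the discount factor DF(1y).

step 1 [0.5y] bond c/2=1/50: DF=(12393/12500 − 1/50·(0))/(1+1/50) = 243/250 ≈ 0.972000
step 2 [1y] swap r/2=97/4833: DF=(1 − 97/4833·(0.972000))/(1+97/4833) = 2403/2500 ≈ 0.961200

1 1/2 243/250
2 1 2403/2500
DF(1y) = 2403/2500 ≈ 0.961200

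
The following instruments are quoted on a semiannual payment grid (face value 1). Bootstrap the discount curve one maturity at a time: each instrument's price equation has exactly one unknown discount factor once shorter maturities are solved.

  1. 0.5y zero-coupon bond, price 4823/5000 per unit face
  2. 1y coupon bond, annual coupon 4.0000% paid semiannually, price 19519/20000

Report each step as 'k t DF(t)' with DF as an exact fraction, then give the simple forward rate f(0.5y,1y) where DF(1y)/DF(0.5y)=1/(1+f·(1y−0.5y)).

1 1/2 4823/5000
2 1 9379/10000
f(0.5y,1y) = ((4823/5000)/(9379/10000) − 1)/(1/2) = 534/9379 ≈ 5.6936%

step 1 [0.5y] zero: DF = P = 4823/5000 ≈ 0.964600
step 2 [1y] bond c/2=1/50: DF=(19519/20000 − 1/50·(0.964600))/(1+1/50) = 9379/10000 ≈ 0.937900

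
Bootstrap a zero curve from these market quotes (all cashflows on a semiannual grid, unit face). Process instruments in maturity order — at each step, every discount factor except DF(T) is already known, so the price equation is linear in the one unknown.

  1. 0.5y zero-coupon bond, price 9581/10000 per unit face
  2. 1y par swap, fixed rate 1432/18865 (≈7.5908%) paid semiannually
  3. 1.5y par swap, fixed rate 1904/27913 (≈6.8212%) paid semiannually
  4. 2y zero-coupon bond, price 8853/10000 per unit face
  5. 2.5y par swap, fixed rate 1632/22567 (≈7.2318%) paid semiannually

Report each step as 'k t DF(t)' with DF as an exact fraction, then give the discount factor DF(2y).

step 1 [0.5y] zero: DF = P = 9581/10000 ≈ 0.958100
step 2 [1y] swap r/2=716/18865: DF=(1 − 716/18865·(0.958100))/(1+716/18865) = 2321/2500 ≈ 0.928400
step 3 [1.5y] swap r/2=952/27913: DF=(1 − 952/27913·(0.958100+0.928400))/(1+952/27913) = 1131/1250 ≈ 0.904800
step 4 [2y] zero: DF = P = 8853/10000 ≈ 0.885300
step 5 [2.5y] swap r/2=816/22567: DF=(1 − 816/22567·(0.958100+0.928400+0.904800+0.885300))/(1+816/22567) = 523/625 ≈ 0.836800

1 1/2 9581/10000
2 1 2321/2500
3 3/2 1131/1250
4 2 8853/10000
5 5/2 523/625
DF(2y) = 8853/10000 ≈ 0.885300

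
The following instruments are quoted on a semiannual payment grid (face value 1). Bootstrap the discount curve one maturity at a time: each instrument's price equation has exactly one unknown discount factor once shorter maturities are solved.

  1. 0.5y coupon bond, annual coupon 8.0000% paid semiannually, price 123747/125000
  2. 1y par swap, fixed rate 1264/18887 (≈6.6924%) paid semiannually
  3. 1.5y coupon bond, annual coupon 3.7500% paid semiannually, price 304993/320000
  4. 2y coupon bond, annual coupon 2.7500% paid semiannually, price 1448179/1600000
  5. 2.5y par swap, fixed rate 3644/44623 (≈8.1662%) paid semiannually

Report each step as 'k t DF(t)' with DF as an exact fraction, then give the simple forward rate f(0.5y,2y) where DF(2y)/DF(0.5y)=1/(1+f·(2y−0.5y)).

step 1 [0.5y] bond c/2=1/25: DF=(123747/125000 − 1/25·(0))/(1+1/25) = 9519/10000 ≈ 0.951900
step 2 [1y] swap r/2=632/18887: DF=(1 − 632/18887·(0.951900))/(1+632/18887) = 1171/1250 ≈ 0.936800
step 3 [1.5y] bond c/2=3/160: DF=(304993/320000 − 3/160·(0.951900+0.936800))/(1+3/160) = 563/625 ≈ 0.900800
step 4 [2y] bond c/2=11/800: DF=(1448179/1600000 − 11/800·(0.951900+0.936800+0.900800))/(1+11/800) = 171/200 ≈ 0.855000
step 5 [2.5y] swap r/2=1822/44623: DF=(1 − 1822/44623·(0.951900+0.936800+0.900800+0.855000))/(1+1822/44623) = 4089/5000 ≈ 0.817800

1 1/2 9519/10000
2 1 1171/1250
3 3/2 563/625
4 2 171/200
5 5/2 4089/5000
f(0.5y,2y) = ((9519/10000)/(171/200) − 1)/(3/2) = 17/225 ≈ 7.5556%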